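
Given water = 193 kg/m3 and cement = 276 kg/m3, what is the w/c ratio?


w/c = water / cement
w/c = 193 / 276 = 0.699

0.699


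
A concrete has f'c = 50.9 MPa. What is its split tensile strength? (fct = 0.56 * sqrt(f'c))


fct = 0.56 * sqrt(50.9)
= 0.56 * 7.134
= 3.995 MPa

3.995


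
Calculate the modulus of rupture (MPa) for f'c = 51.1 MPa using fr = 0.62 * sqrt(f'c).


fr = 0.62 * sqrt(51.1)
= 4.432 MPa

4.432


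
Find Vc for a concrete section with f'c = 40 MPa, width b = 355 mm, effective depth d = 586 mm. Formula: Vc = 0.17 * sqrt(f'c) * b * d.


Vc = 0.17 * sqrt(40) * 355 * 586 / 1000
= 223.67 kN

223.67


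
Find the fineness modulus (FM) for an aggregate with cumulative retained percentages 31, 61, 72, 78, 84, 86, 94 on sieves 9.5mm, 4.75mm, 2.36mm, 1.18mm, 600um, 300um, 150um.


FM = sum(cumulative % retained) / 100
= 506 / 100
= 5.06

5.06


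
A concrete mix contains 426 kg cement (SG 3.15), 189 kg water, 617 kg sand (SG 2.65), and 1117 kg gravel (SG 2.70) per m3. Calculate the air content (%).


Vol cement = 426 / (3.15 * 1000) = 0.135238 m3
Vol water = 189 / 1000 = 0.189 m3
Vol sand = 617 / (2.65 * 1000) = 0.23283 m3
Vol gravel = 1117 / (2.70 * 1000) = 0.413704 m3
Total solid + water volume = 0.970772 m3
Air = (1 - 0.970772) * 100 = 2.92%

2.92


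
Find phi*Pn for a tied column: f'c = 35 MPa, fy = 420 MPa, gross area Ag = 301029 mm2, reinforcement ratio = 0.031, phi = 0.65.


Ast = rho * Ag = 0.031 * 301029 = 9331.899 mm2
phi*Pn = 0.65 * 0.80 * (0.85 * 35 * (301029 - 9331.899) + 420 * 9331.899) / 1000
= 6550.64 kN

6550.64


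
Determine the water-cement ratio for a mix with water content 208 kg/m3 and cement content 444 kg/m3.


w/c = water / cement
w/c = 208 / 444 = 0.468

0.468


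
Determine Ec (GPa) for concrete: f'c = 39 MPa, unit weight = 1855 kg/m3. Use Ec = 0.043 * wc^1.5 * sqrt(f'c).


Ec = 0.043 * 1855^1.5 * sqrt(39) / 1000
= 21.45 GPa

21.45


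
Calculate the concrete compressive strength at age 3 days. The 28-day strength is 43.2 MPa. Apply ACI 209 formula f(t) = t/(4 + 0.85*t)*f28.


f(3) = 3 / (4 + 0.85 * 3) * 43.2
= 3 / 6.55 * 43.2
= 19.79 MPa

19.79


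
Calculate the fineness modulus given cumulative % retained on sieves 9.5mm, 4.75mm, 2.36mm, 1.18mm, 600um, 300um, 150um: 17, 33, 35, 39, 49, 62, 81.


FM = sum(cumulative % retained) / 100
= 316 / 100
= 3.16

3.16


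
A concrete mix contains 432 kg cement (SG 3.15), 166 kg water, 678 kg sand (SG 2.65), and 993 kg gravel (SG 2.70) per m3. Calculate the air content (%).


Vol cement = 432 / (3.15 * 1000) = 0.137143 m3
Vol water = 166 / 1000 = 0.166 m3
Vol sand = 678 / (2.65 * 1000) = 0.255849 m3
Vol gravel = 993 / (2.70 * 1000) = 0.367778 m3
Total solid + water volume = 0.92677 m3
Air = (1 - 0.92677) * 100 = 7.32%

7.32


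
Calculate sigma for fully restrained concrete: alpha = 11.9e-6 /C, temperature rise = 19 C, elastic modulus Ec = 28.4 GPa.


sigma = alpha * dT * Ec
= 11.9e-6 * 19 * 28.4 * 1000
= 6.421 MPa

6.421


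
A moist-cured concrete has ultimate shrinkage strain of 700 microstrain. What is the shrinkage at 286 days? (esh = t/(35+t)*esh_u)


esh(286) = 286 / (35 + 286) * 700
= 286 / 321 * 700
= 623.7 microstrain

623.7


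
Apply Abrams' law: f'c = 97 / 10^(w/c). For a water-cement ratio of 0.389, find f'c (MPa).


f'c = 97 / 10^0.389
= 97 / 2.449
= 39.61 MPa

39.61


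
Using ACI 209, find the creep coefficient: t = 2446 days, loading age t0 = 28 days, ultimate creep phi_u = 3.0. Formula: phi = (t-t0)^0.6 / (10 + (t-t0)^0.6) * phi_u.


dt = 2446 - 28 = 2418
phi = 2418^0.6 / (10 + 2418^0.6) * 3.0
= 2.744

2.744


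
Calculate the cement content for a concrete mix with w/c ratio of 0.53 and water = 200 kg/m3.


Cement = water / (w/c)
= 200 / 0.53
= 377.4 kg/m3

377.4


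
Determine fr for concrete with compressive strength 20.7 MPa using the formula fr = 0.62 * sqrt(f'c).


fr = 0.62 * sqrt(20.7)
= 2.821 MPa

2.821


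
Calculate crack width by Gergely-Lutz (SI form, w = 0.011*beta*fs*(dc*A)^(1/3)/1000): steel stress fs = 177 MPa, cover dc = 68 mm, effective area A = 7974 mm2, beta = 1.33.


w = 0.011 * beta * fs * (dc * A)^(1/3) / 1000
= 0.011 * 1.33 * 177 * (68 * 7974)^(1/3) / 1000
= 0.211 mm

0.211


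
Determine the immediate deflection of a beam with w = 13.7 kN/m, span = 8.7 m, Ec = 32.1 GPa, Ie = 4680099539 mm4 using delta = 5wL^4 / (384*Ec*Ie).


Convert: L = 8.7 m = 8700 mm, Ec = 32.1 GPa = 32100 MPa
delta = 5 * 13.7 * 8700^4 / (384 * 32100 * 4680099539)
= 6.8 mm

6.8


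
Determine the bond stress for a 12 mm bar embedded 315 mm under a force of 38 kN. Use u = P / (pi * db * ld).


u = P / (pi * db * ld)
= 38 * 1000 / (pi * 12 * 315)
= 3.2 MPa

3.2


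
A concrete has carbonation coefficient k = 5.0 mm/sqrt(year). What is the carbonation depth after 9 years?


depth = k * sqrt(t)
= 5.0 * sqrt(9)
= 15.0 mm

15.0


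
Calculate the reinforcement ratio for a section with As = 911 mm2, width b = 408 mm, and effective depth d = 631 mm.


rho = As / (b * d)
= 911 / (408 * 631)
= 0.0035

0.0035


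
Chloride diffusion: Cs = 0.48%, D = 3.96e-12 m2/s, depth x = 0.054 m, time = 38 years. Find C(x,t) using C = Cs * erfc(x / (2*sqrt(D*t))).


t_seconds = 38 * 365.25 * 24 * 3600 = 1199188800.0 s
arg = 0.054 / (2 * sqrt(3.96e-12 * 1199188800.0))
= 0.3918
erfc(0.3918) = 0.5795
C = 0.48 * 0.5795 = 0.2782%

0.2782


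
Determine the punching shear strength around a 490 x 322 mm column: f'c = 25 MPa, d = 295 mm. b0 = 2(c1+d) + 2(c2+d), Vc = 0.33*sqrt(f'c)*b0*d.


b0 = 2*(490 + 295) + 2*(322 + 295) = 2804 mm
Vc = 0.33 * sqrt(25) * 2804 * 295 / 1000
= 1364.85 kN

1364.85


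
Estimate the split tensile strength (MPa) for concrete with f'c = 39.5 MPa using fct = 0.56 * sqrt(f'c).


fct = 0.56 * sqrt(39.5)
= 0.56 * 6.285
= 3.52 MPa

3.52


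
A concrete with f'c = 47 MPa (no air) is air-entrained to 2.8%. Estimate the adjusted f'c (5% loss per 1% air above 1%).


Strength loss = (2.8 - 1) * 5 = 9.0%
f'c = 47 * (1 - 9.0/100)
= 42.77 MPa

42.77


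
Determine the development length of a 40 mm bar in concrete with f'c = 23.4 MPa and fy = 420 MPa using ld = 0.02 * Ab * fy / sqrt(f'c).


Ab = pi * 40^2 / 4 = 1256.637 mm2
ld = 0.02 * 1256.637 * 420 / sqrt(23.4)
= 2182.1 mm

2182.1


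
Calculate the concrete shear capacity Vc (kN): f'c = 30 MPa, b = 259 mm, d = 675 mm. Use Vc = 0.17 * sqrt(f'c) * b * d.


Vc = 0.17 * sqrt(30) * 259 * 675 / 1000
= 162.78 kN

162.78


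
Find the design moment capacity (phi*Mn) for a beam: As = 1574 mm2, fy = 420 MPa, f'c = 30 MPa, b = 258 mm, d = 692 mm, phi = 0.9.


a = As * fy / (0.85 * f'c * b)
= 1574 * 420 / (0.85 * 30 * 258)
= 100.4834 mm
Mn = As * fy * (d - a/2) / 10^6
= 424.2536 kN-m
phi*Mn = 0.9 * 424.2536 = 381.83 kN-m

381.83


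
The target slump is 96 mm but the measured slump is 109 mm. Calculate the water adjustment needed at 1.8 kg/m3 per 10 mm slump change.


Difference = 96 - 109 = -13 mm
Water adjustment = -13 * 1.8 / 10 = -2.3 kg/m3

-2.3


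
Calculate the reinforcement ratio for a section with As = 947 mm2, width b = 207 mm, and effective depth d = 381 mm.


rho = As / (b * d)
= 947 / (207 * 381)
= 0.012

0.012


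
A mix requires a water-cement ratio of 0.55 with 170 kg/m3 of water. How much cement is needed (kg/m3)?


Cement = water / (w/c)
= 170 / 0.55
= 309.1 kg/m3

309.1


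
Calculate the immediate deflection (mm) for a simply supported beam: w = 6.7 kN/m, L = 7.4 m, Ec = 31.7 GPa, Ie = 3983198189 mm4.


Convert: L = 7.4 m = 7400 mm, Ec = 31.7 GPa = 31700 MPa
delta = 5 * 6.7 * 7400^4 / (384 * 31700 * 3983198189)
= 2.07 mm

2.07


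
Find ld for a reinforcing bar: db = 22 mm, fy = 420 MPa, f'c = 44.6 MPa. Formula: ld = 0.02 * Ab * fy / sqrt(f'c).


Ab = pi * 22^2 / 4 = 380.133 mm2
ld = 0.02 * 380.133 * 420 / sqrt(44.6)
= 478.1 mm

478.1


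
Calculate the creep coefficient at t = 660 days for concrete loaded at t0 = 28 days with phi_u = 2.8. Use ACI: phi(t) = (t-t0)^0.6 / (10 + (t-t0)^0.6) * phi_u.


dt = 660 - 28 = 632
phi = 632^0.6 / (10 + 632^0.6) * 2.8
= 2.316

2.316


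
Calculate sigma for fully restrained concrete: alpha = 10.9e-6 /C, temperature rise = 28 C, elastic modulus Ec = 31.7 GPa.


sigma = alpha * dT * Ec
= 10.9e-6 * 28 * 31.7 * 1000
= 9.675 MPa

9.675


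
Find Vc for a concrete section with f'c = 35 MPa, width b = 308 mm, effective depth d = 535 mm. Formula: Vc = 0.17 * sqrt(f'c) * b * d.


Vc = 0.17 * sqrt(35) * 308 * 535 / 1000
= 165.72 kN

165.72


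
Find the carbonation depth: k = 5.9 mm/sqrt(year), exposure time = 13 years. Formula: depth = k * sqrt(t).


depth = k * sqrt(t)
= 5.9 * sqrt(13)
= 21.27 mm

21.27


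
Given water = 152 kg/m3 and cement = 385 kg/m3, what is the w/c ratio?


w/c = water / cement
w/c = 152 / 385 = 0.395

0.395


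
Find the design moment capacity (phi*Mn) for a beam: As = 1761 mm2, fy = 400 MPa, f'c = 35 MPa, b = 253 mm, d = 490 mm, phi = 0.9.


a = As * fy / (0.85 * f'c * b)
= 1761 * 400 / (0.85 * 35 * 253)
= 93.5862 mm
Mn = As * fy * (d - a/2) / 10^6
= 312.1949 kN-m
phi*Mn = 0.9 * 312.1949 = 280.98 kN-m

280.98


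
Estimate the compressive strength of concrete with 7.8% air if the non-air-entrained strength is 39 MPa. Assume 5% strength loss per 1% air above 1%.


Strength loss = (7.8 - 1) * 5 = 34.0%
f'c = 39 * (1 - 34.0/100)
= 25.74 MPa

25.74


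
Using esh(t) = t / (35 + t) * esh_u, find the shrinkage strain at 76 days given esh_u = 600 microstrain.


esh(76) = 76 / (35 + 76) * 600
= 76 / 111 * 600
= 410.8 microstrain

410.8


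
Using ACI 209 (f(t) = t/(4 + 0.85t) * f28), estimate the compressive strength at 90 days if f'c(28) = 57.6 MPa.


f(90) = 90 / (4 + 0.85 * 90) * 57.6
= 90 / 80.5 * 57.6
= 64.4 MPa

64.4


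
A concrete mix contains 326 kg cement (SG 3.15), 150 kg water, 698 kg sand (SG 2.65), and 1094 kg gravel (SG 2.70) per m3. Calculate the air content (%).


Vol cement = 326 / (3.15 * 1000) = 0.103492 m3
Vol water = 150 / 1000 = 0.15 m3
Vol sand = 698 / (2.65 * 1000) = 0.263396 m3
Vol gravel = 1094 / (2.70 * 1000) = 0.405185 m3
Total solid + water volume = 0.922073 m3
Air = (1 - 0.922073) * 100 = 7.79%

7.79


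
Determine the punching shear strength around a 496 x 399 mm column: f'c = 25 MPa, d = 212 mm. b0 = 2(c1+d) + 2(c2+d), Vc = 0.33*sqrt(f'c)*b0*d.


b0 = 2*(496 + 212) + 2*(399 + 212) = 2638 mm
Vc = 0.33 * sqrt(25) * 2638 * 212 / 1000
= 922.77 kN

922.77


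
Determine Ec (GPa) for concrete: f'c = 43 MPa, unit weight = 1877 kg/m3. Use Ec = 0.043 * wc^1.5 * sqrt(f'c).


Ec = 0.043 * 1877^1.5 * sqrt(43) / 1000
= 22.93 GPa

22.93


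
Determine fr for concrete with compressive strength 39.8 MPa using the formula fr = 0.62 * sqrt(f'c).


fr = 0.62 * sqrt(39.8)
= 3.911 MPa

3.911


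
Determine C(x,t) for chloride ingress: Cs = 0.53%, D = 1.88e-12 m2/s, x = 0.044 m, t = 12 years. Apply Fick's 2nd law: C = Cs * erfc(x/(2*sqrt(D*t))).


t_seconds = 12 * 365.25 * 24 * 3600 = 378691200.0 s
arg = 0.044 / (2 * sqrt(1.88e-12 * 378691200.0))
= 0.8245
erfc(0.8245) = 0.2436
C = 0.53 * 0.2436 = 0.1291%

0.1291


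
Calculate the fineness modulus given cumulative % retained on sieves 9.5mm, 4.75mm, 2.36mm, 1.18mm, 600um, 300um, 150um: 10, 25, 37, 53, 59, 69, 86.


FM = sum(cumulative % retained) / 100
= 339 / 100
= 3.39

3.39


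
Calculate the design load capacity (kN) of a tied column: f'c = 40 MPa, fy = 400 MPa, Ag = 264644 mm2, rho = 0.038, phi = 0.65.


Ast = rho * Ag = 0.038 * 264644 = 10056.472 mm2
phi*Pn = 0.65 * 0.80 * (0.85 * 40 * (264644 - 10056.472) + 400 * 10056.472) / 1000
= 6592.85 kN

6592.85


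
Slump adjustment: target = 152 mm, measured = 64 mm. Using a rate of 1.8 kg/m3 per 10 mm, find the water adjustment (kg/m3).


Difference = 152 - 64 = 88 mm
Water adjustment = 88 * 1.8 / 10 = 15.8 kg/m3

15.8


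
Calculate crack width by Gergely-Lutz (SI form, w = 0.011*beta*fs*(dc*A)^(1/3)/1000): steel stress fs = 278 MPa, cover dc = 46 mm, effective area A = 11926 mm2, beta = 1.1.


w = 0.011 * beta * fs * (dc * A)^(1/3) / 1000
= 0.011 * 1.1 * 278 * (46 * 11926)^(1/3) / 1000
= 0.275 mm

0.275


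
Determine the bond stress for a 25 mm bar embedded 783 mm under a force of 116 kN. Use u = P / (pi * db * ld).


u = P / (pi * db * ld)
= 116 * 1000 / (pi * 25 * 783)
= 1.886 MPa

1.886


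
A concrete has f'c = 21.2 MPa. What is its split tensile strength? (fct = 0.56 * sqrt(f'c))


fct = 0.56 * sqrt(21.2)
= 0.56 * 4.604
= 2.578 MPa

2.578


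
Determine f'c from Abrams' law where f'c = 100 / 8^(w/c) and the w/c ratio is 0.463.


f'c = 100 / 8^0.463
= 100 / 2.619
= 38.18 MPa

38.18


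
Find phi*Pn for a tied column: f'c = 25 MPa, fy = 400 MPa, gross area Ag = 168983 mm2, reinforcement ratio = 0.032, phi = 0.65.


Ast = rho * Ag = 0.032 * 168983 = 5407.456 mm2
phi*Pn = 0.65 * 0.80 * (0.85 * 25 * (168983 - 5407.456) + 400 * 5407.456) / 1000
= 2932.26 kN

2932.26


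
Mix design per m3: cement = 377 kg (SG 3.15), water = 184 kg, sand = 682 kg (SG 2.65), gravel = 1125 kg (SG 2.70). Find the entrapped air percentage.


Vol cement = 377 / (3.15 * 1000) = 0.119683 m3
Vol water = 184 / 1000 = 0.184 m3
Vol sand = 682 / (2.65 * 1000) = 0.257358 m3
Vol gravel = 1125 / (2.70 * 1000) = 0.416667 m3
Total solid + water volume = 0.977708 m3
Air = (1 - 0.977708) * 100 = 2.23%

2.23


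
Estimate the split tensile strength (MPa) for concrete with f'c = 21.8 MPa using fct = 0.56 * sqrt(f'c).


fct = 0.56 * sqrt(21.8)
= 0.56 * 4.669
= 2.615 MPa

2.615


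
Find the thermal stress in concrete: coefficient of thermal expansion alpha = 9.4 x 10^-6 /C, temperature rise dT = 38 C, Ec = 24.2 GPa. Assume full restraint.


sigma = alpha * dT * Ec
= 9.4e-6 * 38 * 24.2 * 1000
= 8.644 MPa

8.644


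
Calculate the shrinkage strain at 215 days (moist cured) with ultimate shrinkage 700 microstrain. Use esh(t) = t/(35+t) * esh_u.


esh(215) = 215 / (35 + 215) * 700
= 215 / 250 * 700
= 602.0 microstrain

602.0


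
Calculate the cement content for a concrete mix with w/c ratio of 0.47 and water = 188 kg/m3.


Cement = water / (w/c)
= 188 / 0.47
= 400.0 kg/m3

400.0


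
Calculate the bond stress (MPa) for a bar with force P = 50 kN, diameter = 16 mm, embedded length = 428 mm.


u = P / (pi * db * ld)
= 50 * 1000 / (pi * 16 * 428)
= 2.324 MPa

2.324


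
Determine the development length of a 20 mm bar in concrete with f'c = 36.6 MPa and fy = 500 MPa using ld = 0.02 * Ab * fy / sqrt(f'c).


Ab = pi * 20^2 / 4 = 314.159 mm2
ld = 0.02 * 314.159 * 500 / sqrt(36.6)
= 519.3 mm

519.3


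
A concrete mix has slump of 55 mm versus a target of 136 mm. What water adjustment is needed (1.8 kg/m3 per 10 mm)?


Difference = 136 - 55 = 81 mm
Water adjustment = 81 * 1.8 / 10 = 14.6 kg/m3

14.6


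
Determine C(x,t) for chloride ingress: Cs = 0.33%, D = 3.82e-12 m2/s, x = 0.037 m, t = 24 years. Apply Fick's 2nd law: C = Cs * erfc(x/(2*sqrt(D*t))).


t_seconds = 24 * 365.25 * 24 * 3600 = 757382400.0 s
arg = 0.037 / (2 * sqrt(3.82e-12 * 757382400.0))
= 0.3439
erfc(0.3439) = 0.6267
C = 0.33 * 0.6267 = 0.2068%

0.2068


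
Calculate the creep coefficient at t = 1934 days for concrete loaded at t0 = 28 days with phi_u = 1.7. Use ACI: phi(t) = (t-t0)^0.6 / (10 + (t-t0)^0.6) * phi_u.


dt = 1934 - 28 = 1906
phi = 1906^0.6 / (10 + 1906^0.6) * 1.7
= 1.535

1.535


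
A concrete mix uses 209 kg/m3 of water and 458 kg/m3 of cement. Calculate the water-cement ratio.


w/c = water / cement
w/c = 209 / 458 = 0.456

0.456


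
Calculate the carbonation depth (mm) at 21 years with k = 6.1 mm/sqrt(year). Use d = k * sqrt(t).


depth = k * sqrt(t)
= 6.1 * sqrt(21)
= 27.95 mm

27.95


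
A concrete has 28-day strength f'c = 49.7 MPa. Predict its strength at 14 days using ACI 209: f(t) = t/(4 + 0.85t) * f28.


f(14) = 14 / (4 + 0.85 * 14) * 49.7
= 14 / 15.9 * 49.7
= 43.76 MPa

43.76


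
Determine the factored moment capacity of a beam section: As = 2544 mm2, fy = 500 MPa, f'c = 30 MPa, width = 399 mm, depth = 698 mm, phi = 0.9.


a = As * fy / (0.85 * f'c * b)
= 2544 * 500 / (0.85 * 30 * 399)
= 125.0184 mm
Mn = As * fy * (d - a/2) / 10^6
= 808.3443 kN-m
phi*Mn = 0.9 * 808.3443 = 727.51 kN-m

727.51


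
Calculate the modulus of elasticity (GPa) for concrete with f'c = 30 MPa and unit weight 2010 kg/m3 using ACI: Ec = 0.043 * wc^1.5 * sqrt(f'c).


Ec = 0.043 * 2010^1.5 * sqrt(30) / 1000
= 21.22 GPa

21.22


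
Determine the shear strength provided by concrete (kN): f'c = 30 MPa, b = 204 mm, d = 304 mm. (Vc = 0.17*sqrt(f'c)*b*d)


Vc = 0.17 * sqrt(30) * 204 * 304 / 1000
= 57.74 kN

57.74


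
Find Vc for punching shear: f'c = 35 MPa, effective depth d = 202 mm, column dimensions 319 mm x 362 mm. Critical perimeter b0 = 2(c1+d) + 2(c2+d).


b0 = 2*(319 + 202) + 2*(362 + 202) = 2170 mm
Vc = 0.33 * sqrt(35) * 2170 * 202 / 1000
= 855.77 kN

855.77


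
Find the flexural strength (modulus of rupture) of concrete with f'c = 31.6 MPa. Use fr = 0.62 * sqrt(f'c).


fr = 0.62 * sqrt(31.6)
= 3.485 MPa

3.485


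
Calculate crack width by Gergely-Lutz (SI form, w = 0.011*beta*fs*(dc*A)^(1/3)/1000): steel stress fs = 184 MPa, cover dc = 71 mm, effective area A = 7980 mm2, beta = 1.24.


w = 0.011 * beta * fs * (dc * A)^(1/3) / 1000
= 0.011 * 1.24 * 184 * (71 * 7980)^(1/3) / 1000
= 0.208 mm

0.208


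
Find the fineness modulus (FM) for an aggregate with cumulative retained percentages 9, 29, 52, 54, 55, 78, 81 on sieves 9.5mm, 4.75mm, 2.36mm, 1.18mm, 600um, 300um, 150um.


FM = sum(cumulative % retained) / 100
= 358 / 100
= 3.58

3.58


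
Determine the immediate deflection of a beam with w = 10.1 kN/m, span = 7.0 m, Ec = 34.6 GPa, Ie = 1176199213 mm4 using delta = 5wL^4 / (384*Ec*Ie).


Convert: L = 7.0 m = 7000 mm, Ec = 34.6 GPa = 34600 MPa
delta = 5 * 10.1 * 7000^4 / (384 * 34600 * 1176199213)
= 7.76 mm

7.76


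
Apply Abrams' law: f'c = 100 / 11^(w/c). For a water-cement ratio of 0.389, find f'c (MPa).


f'c = 100 / 11^0.389
= 100 / 2.542
= 39.35 MPa

39.35


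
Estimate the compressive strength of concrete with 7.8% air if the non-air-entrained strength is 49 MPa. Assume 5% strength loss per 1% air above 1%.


Strength loss = (7.8 - 1) * 5 = 34.0%
f'c = 49 * (1 - 34.0/100)
= 32.34 MPa

32.34


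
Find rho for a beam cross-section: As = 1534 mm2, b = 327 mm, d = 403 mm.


rho = As / (b * d)
= 1534 / (327 * 403)
= 0.0116

0.0116


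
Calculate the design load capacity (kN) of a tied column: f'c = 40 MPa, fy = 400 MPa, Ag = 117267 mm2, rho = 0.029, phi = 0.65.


Ast = rho * Ag = 0.029 * 117267 = 3400.743 mm2
phi*Pn = 0.65 * 0.80 * (0.85 * 40 * (117267 - 3400.743) + 400 * 3400.743) / 1000
= 2720.51 kN

2720.51


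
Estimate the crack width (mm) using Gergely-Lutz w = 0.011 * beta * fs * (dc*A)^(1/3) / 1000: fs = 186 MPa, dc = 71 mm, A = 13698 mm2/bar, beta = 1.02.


w = 0.011 * beta * fs * (dc * A)^(1/3) / 1000
= 0.011 * 1.02 * 186 * (71 * 13698)^(1/3) / 1000
= 0.207 mm

0.207


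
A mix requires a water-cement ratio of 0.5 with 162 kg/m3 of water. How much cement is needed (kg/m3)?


Cement = water / (w/c)
= 162 / 0.5
= 324.0 kg/m3

324.0


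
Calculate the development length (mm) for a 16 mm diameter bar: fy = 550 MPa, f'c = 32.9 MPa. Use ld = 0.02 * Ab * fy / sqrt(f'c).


Ab = pi * 16^2 / 4 = 201.062 mm2
ld = 0.02 * 201.062 * 550 / sqrt(32.9)
= 385.6 mm

385.6


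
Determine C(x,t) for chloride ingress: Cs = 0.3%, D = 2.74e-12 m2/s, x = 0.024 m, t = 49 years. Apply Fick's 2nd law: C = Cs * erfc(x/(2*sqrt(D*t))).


t_seconds = 49 * 365.25 * 24 * 3600 = 1546322400.0 s
arg = 0.024 / (2 * sqrt(2.74e-12 * 1546322400.0))
= 0.1844
erfc(0.1844) = 0.7943
C = 0.3 * 0.7943 = 0.2383%

0.2383


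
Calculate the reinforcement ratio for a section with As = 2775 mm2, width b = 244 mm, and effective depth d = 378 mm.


rho = As / (b * d)
= 2775 / (244 * 378)
= 0.0301

0.0301


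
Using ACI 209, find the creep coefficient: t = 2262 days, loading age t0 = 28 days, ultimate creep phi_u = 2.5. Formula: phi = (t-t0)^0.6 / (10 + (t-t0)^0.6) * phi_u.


dt = 2262 - 28 = 2234
phi = 2234^0.6 / (10 + 2234^0.6) * 2.5
= 2.277

2.277


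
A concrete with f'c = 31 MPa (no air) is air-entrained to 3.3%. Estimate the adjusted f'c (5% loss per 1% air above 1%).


Strength loss = (3.3 - 1) * 5 = 11.5%
f'c = 31 * (1 - 11.5/100)
= 27.43 MPa

27.43


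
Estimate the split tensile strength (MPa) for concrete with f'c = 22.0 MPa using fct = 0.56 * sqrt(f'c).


fct = 0.56 * sqrt(22.0)
= 0.56 * 4.69
= 2.627 MPa

2.627


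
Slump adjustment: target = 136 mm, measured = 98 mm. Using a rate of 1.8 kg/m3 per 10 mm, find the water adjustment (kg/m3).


Difference = 136 - 98 = 38 mm
Water adjustment = 38 * 1.8 / 10 = 6.8 kg/m3

6.8


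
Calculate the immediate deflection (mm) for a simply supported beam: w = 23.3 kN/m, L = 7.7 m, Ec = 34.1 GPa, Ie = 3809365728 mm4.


Convert: L = 7.7 m = 7700 mm, Ec = 34.1 GPa = 34100 MPa
delta = 5 * 23.3 * 7700^4 / (384 * 34100 * 3809365728)
= 8.21 mm

8.21


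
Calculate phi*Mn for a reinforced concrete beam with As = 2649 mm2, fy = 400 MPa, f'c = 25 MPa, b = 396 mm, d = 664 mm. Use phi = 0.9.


a = As * fy / (0.85 * f'c * b)
= 2649 * 400 / (0.85 * 25 * 396)
= 125.918 mm
Mn = As * fy * (d - a/2) / 10^6
= 636.863 kN-m
phi*Mn = 0.9 * 636.863 = 573.18 kN-m

573.18


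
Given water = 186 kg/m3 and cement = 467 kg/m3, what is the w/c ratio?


w/c = water / cement
w/c = 186 / 467 = 0.398

0.398


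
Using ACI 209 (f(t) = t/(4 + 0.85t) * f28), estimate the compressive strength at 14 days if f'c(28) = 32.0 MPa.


f(14) = 14 / (4 + 0.85 * 14) * 32.0
= 14 / 15.9 * 32.0
= 28.18 MPa

28.18


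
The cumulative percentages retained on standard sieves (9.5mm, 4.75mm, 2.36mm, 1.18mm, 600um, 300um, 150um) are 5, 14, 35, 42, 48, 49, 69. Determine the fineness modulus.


FM = sum(cumulative % retained) / 100
= 262 / 100
= 2.62

2.62


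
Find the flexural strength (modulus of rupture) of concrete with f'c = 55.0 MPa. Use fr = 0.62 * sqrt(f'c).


fr = 0.62 * sqrt(55.0)
= 4.598 MPa

4.598


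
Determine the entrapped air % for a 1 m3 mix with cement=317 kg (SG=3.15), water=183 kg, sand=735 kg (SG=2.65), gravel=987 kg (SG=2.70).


Vol cement = 317 / (3.15 * 1000) = 0.100635 m3
Vol water = 183 / 1000 = 0.183 m3
Vol sand = 735 / (2.65 * 1000) = 0.277358 m3
Vol gravel = 987 / (2.70 * 1000) = 0.365556 m3
Total solid + water volume = 0.926549 m3
Air = (1 - 0.926549) * 100 = 7.35%

7.35


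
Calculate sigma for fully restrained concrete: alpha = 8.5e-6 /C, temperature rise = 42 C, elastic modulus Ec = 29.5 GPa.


sigma = alpha * dT * Ec
= 8.5e-6 * 42 * 29.5 * 1000
= 10.532 MPa

10.532


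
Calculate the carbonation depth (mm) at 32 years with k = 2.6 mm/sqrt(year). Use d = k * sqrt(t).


depth = k * sqrt(t)
= 2.6 * sqrt(32)
= 14.71 mm

14.71


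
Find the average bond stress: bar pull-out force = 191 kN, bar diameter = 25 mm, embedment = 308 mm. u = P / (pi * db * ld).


u = P / (pi * db * ld)
= 191 * 1000 / (pi * 25 * 308)
= 7.896 MPa

7.896


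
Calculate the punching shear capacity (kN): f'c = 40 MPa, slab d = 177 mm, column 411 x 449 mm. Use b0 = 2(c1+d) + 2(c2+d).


b0 = 2*(411 + 177) + 2*(449 + 177) = 2428 mm
Vc = 0.33 * sqrt(40) * 2428 * 177 / 1000
= 896.95 kN

896.95


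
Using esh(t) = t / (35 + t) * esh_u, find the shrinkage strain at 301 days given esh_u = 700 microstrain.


esh(301) = 301 / (35 + 301) * 700
= 301 / 336 * 700
= 627.1 microstrain

627.1


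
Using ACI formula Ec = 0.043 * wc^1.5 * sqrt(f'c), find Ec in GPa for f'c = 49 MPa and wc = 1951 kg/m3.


Ec = 0.043 * 1951^1.5 * sqrt(49) / 1000
= 25.94 GPa

25.94


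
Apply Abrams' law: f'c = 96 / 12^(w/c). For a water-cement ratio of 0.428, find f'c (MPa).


f'c = 96 / 12^0.428
= 96 / 2.897
= 33.14 MPa

33.14


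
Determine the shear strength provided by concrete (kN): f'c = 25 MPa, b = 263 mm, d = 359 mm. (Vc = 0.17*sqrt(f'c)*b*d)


Vc = 0.17 * sqrt(25) * 263 * 359 / 1000
= 80.25 kN

80.25


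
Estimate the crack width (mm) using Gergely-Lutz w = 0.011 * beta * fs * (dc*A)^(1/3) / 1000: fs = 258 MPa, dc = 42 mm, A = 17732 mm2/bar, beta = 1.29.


w = 0.011 * beta * fs * (dc * A)^(1/3) / 1000
= 0.011 * 1.29 * 258 * (42 * 17732)^(1/3) / 1000
= 0.332 mm

0.332


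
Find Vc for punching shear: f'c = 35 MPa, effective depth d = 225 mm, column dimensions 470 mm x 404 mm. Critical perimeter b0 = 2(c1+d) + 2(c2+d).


b0 = 2*(470 + 225) + 2*(404 + 225) = 2648 mm
Vc = 0.33 * sqrt(35) * 2648 * 225 / 1000
= 1163.18 kN

1163.18


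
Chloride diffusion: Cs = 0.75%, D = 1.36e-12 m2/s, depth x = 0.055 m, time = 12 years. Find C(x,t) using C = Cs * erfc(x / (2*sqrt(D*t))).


t_seconds = 12 * 365.25 * 24 * 3600 = 378691200.0 s
arg = 0.055 / (2 * sqrt(1.36e-12 * 378691200.0))
= 1.2118
erfc(1.2118) = 0.0866
C = 0.75 * 0.0866 = 0.0649%

0.0649


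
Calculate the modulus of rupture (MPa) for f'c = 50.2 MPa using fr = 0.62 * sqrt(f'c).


fr = 0.62 * sqrt(50.2)
= 4.393 MPa

4.393


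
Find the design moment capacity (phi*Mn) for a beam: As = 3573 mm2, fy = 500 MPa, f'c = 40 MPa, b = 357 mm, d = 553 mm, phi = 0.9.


a = As * fy / (0.85 * f'c * b)
= 3573 * 500 / (0.85 * 40 * 357)
= 147.1824 mm
Mn = As * fy * (d - a/2) / 10^6
= 856.4638 kN-m
phi*Mn = 0.9 * 856.4638 = 770.82 kN-m

770.82


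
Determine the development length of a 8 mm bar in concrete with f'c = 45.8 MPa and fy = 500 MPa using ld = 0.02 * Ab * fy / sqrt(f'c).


Ab = pi * 8^2 / 4 = 50.265 mm2
ld = 0.02 * 50.265 * 500 / sqrt(45.8)
= 74.3 mm

74.3


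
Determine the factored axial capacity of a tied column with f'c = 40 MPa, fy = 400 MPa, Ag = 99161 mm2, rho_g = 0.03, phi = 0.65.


Ast = rho * Ag = 0.03 * 99161 = 2974.83 mm2
phi*Pn = 0.65 * 0.80 * (0.85 * 40 * (99161 - 2974.83) + 400 * 2974.83) / 1000
= 2319.34 kN

2319.34


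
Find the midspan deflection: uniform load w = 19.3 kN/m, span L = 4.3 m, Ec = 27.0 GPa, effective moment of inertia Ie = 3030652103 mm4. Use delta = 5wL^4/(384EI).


Convert: L = 4.3 m = 4300 mm, Ec = 27.0 GPa = 27000 MPa
delta = 5 * 19.3 * 4300^4 / (384 * 27000 * 3030652103)
= 1.05 mm

1.05


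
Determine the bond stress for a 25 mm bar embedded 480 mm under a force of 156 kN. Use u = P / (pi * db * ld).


u = P / (pi * db * ld)
= 156 * 1000 / (pi * 25 * 480)
= 4.138 MPa

4.138


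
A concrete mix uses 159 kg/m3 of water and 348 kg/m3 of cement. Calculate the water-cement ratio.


w/c = water / cement
w/c = 159 / 348 = 0.457

0.457


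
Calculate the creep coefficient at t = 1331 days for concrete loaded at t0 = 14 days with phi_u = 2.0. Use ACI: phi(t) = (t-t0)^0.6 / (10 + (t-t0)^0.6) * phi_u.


dt = 1331 - 14 = 1317
phi = 1317^0.6 / (10 + 1317^0.6) * 2.0
= 1.763

1.763


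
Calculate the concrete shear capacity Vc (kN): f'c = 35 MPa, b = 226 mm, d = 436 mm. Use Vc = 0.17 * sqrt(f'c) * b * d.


Vc = 0.17 * sqrt(35) * 226 * 436 / 1000
= 99.1 kN

99.1


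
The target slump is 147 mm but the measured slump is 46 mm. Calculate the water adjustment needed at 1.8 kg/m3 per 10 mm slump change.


Difference = 147 - 46 = 101 mm
Water adjustment = 101 * 1.8 / 10 = 18.2 kg/m3

18.2


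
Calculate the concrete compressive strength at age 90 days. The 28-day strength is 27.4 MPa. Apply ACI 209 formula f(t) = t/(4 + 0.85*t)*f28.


f(90) = 90 / (4 + 0.85 * 90) * 27.4
= 90 / 80.5 * 27.4
= 30.63 MPa

30.63


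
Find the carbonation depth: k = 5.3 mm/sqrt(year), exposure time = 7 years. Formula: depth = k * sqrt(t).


depth = k * sqrt(t)
= 5.3 * sqrt(7)
= 14.02 mm

14.02


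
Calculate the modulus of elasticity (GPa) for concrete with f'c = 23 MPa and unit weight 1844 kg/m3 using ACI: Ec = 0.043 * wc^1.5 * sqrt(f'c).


Ec = 0.043 * 1844^1.5 * sqrt(23) / 1000
= 16.33 GPa

16.33


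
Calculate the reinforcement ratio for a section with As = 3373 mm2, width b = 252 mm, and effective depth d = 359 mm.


rho = As / (b * d)
= 3373 / (252 * 359)
= 0.0373

0.0373


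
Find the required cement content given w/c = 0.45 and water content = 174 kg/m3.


Cement = water / (w/c)
= 174 / 0.45
= 386.7 kg/m3

386.7


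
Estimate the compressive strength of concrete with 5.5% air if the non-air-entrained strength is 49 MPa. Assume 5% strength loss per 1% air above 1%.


Strength loss = (5.5 - 1) * 5 = 22.5%
f'c = 49 * (1 - 22.5/100)
= 37.98 MPa

37.98


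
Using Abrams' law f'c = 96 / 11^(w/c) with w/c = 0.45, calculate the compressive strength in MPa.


f'c = 96 / 11^0.45
= 96 / 2.942
= 32.63 MPa

32.63


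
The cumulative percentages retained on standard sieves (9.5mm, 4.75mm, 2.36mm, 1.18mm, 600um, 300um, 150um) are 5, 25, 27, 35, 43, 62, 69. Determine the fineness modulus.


FM = sum(cumulative % retained) / 100
= 266 / 100
= 2.66

2.66


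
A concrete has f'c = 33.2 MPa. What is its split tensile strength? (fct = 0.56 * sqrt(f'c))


fct = 0.56 * sqrt(33.2)
= 0.56 * 5.762
= 3.227 MPa

3.227


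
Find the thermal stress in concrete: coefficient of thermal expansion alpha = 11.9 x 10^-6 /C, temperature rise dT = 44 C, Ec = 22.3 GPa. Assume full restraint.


sigma = alpha * dT * Ec
= 11.9e-6 * 44 * 22.3 * 1000
= 11.676 MPa

11.676


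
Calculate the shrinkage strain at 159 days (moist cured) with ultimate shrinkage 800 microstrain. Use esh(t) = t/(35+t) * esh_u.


esh(159) = 159 / (35 + 159) * 800
= 159 / 194 * 800
= 655.7 microstrain

655.7


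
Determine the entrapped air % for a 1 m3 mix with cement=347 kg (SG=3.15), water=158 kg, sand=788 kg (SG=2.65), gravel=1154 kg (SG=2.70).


Vol cement = 347 / (3.15 * 1000) = 0.110159 m3
Vol water = 158 / 1000 = 0.158 m3
Vol sand = 788 / (2.65 * 1000) = 0.297358 m3
Vol gravel = 1154 / (2.70 * 1000) = 0.427407 m3
Total solid + water volume = 0.992925 m3
Air = (1 - 0.992925) * 100 = 0.71%

0.71


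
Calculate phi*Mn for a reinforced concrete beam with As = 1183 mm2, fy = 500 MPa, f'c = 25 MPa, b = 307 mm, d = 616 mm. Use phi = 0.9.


a = As * fy / (0.85 * f'c * b)
= 1183 * 500 / (0.85 * 25 * 307)
= 90.6687 mm
Mn = As * fy * (d - a/2) / 10^6
= 337.5487 kN-m
phi*Mn = 0.9 * 337.5487 = 303.79 kN-m

303.79


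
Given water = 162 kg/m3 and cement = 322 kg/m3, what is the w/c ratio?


w/c = water / cement
w/c = 162 / 322 = 0.503

0.503


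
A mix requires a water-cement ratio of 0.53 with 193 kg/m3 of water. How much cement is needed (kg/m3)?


Cement = water / (w/c)
= 193 / 0.53
= 364.2 kg/m3

364.2


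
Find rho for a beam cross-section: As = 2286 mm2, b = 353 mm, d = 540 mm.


rho = As / (b * d)
= 2286 / (353 * 540)
= 0.012

0.012


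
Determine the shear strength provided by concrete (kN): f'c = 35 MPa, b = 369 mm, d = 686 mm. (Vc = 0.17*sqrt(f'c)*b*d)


Vc = 0.17 * sqrt(35) * 369 * 686 / 1000
= 254.59 kN

254.59


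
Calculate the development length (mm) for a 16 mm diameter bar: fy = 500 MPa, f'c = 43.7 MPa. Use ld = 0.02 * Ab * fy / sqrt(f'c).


Ab = pi * 16^2 / 4 = 201.062 mm2
ld = 0.02 * 201.062 * 500 / sqrt(43.7)
= 304.2 mm

304.2


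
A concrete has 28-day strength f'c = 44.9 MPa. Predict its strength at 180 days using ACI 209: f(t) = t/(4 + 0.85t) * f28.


f(180) = 180 / (4 + 0.85 * 180) * 44.9
= 180 / 157.0 * 44.9
= 51.48 MPa

51.48


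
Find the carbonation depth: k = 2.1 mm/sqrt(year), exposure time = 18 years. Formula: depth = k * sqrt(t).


depth = k * sqrt(t)
= 2.1 * sqrt(18)
= 8.91 mm

8.91


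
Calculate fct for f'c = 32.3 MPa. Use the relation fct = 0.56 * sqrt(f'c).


fct = 0.56 * sqrt(32.3)
= 0.56 * 5.683
= 3.183 MPa

3.183


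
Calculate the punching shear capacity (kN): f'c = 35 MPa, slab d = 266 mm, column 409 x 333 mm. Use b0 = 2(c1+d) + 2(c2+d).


b0 = 2*(409 + 266) + 2*(333 + 266) = 2548 mm
Vc = 0.33 * sqrt(35) * 2548 * 266 / 1000
= 1323.21 kN

1323.21


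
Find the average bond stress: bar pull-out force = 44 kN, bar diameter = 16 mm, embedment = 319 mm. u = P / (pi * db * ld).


u = P / (pi * db * ld)
= 44 * 1000 / (pi * 16 * 319)
= 2.744 MPa

2.744


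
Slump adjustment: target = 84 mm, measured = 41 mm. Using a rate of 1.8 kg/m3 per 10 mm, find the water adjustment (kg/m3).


Difference = 84 - 41 = 43 mm
Water adjustment = 43 * 1.8 / 10 = 7.7 kg/m3

7.7


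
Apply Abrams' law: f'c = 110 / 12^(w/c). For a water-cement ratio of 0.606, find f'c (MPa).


f'c = 110 / 12^0.606
= 110 / 4.508
= 24.4 MPa

24.4


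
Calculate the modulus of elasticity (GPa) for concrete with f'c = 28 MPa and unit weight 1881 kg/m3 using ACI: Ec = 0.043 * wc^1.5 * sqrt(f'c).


Ec = 0.043 * 1881^1.5 * sqrt(28) / 1000
= 18.56 GPa

18.56


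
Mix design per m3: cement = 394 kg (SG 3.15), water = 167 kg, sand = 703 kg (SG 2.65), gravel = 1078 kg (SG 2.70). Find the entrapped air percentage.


Vol cement = 394 / (3.15 * 1000) = 0.125079 m3
Vol water = 167 / 1000 = 0.167 m3
Vol sand = 703 / (2.65 * 1000) = 0.265283 m3
Vol gravel = 1078 / (2.70 * 1000) = 0.399259 m3
Total solid + water volume = 0.956622 m3
Air = (1 - 0.956622) * 100 = 4.34%

4.34


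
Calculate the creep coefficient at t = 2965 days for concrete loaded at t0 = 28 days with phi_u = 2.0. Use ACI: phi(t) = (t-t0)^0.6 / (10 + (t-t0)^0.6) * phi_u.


dt = 2965 - 28 = 2937
phi = 2937^0.6 / (10 + 2937^0.6) * 2.0
= 1.847

1.847


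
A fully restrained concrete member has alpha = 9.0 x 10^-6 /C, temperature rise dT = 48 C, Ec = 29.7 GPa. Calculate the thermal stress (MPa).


sigma = alpha * dT * Ec
= 9.0e-6 * 48 * 29.7 * 1000
= 12.83 MPa

12.83


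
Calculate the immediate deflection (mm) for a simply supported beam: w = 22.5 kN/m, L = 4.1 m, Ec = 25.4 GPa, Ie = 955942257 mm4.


Convert: L = 4.1 m = 4100 mm, Ec = 25.4 GPa = 25400 MPa
delta = 5 * 22.5 * 4100^4 / (384 * 25400 * 955942257)
= 3.41 mm

3.41


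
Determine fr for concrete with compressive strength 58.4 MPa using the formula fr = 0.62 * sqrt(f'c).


fr = 0.62 * sqrt(58.4)
= 4.738 MPa

4.738


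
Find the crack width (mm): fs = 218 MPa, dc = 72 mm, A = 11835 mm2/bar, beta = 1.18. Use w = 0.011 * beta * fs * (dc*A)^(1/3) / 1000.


w = 0.011 * beta * fs * (dc * A)^(1/3) / 1000
= 0.011 * 1.18 * 218 * (72 * 11835)^(1/3) / 1000
= 0.268 mm

0.268


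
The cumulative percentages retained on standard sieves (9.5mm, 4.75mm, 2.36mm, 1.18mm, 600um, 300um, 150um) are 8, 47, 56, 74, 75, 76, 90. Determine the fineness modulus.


FM = sum(cumulative % retained) / 100
= 426 / 100
= 4.26

4.26


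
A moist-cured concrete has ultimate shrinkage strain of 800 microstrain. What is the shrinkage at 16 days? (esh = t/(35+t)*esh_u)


esh(16) = 16 / (35 + 16) * 800
= 16 / 51 * 800
= 251.0 microstrain

251.0


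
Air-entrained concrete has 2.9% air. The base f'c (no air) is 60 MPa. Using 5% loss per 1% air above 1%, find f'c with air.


Strength loss = (2.9 - 1) * 5 = 9.5%
f'c = 60 * (1 - 9.5/100)
= 54.3 MPa

54.3


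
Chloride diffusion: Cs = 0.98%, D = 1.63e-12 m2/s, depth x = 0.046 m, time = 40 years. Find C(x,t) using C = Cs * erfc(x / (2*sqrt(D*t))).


t_seconds = 40 * 365.25 * 24 * 3600 = 1262304000.0 s
arg = 0.046 / (2 * sqrt(1.63e-12 * 1262304000.0))
= 0.5071
erfc(0.5071) = 0.4733
C = 0.98 * 0.4733 = 0.4639%

0.4639


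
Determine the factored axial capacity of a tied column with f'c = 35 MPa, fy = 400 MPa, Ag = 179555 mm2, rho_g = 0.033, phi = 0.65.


Ast = rho * Ag = 0.033 * 179555 = 5925.315 mm2
phi*Pn = 0.65 * 0.80 * (0.85 * 35 * (179555 - 5925.315) + 400 * 5925.315) / 1000
= 3918.52 kN

3918.52


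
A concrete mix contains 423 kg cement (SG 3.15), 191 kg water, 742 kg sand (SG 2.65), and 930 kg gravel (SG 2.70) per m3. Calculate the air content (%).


Vol cement = 423 / (3.15 * 1000) = 0.134286 m3
Vol water = 191 / 1000 = 0.191 m3
Vol sand = 742 / (2.65 * 1000) = 0.28 m3
Vol gravel = 930 / (2.70 * 1000) = 0.344444 m3
Total solid + water volume = 0.94973 m3
Air = (1 - 0.94973) * 100 = 5.03%

5.03


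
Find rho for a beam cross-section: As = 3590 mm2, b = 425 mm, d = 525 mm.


rho = As / (b * d)
= 3590 / (425 * 525)
= 0.0161

0.0161


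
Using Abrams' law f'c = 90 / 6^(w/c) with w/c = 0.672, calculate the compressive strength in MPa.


f'c = 90 / 6^0.672
= 90 / 3.334
= 27.0 MPa

27.0


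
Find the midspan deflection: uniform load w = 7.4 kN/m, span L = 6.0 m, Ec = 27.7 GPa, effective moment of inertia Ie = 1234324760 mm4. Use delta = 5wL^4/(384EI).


Convert: L = 6.0 m = 6000 mm, Ec = 27.7 GPa = 27700 MPa
delta = 5 * 7.4 * 6000^4 / (384 * 27700 * 1234324760)
= 3.65 mm

3.65


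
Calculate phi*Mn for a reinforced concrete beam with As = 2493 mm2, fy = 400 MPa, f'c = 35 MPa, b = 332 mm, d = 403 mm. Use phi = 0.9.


a = As * fy / (0.85 * f'c * b)
= 2493 * 400 / (0.85 * 35 * 332)
= 100.9618 mm
Mn = As * fy * (d - a/2) / 10^6
= 351.532 kN-m
phi*Mn = 0.9 * 351.532 = 316.38 kN-m

316.38


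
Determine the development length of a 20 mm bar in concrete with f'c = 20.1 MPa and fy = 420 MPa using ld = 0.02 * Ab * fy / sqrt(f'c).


Ab = pi * 20^2 / 4 = 314.159 mm2
ld = 0.02 * 314.159 * 420 / sqrt(20.1)
= 588.6 mm

588.6


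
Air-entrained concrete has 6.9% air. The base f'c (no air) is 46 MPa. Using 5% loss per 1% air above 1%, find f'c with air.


Strength loss = (6.9 - 1) * 5 = 29.5%
f'c = 46 * (1 - 29.5/100)
= 32.43 MPa

32.43


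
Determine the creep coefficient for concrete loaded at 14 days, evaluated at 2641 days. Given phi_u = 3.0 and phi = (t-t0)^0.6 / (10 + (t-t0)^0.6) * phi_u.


dt = 2641 - 14 = 2627
phi = 2627^0.6 / (10 + 2627^0.6) * 3.0
= 2.755

2.755


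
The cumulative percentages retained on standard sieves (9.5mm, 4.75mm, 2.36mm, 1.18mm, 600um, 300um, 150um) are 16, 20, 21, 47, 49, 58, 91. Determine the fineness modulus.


FM = sum(cumulative % retained) / 100
= 302 / 100
= 3.02

3.02


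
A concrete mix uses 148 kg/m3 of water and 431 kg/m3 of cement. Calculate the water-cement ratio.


w/c = water / cement
w/c = 148 / 431 = 0.343

0.343


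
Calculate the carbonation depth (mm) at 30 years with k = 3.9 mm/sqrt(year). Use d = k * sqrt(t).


depth = k * sqrt(t)
= 3.9 * sqrt(30)
= 21.36 mm

21.36


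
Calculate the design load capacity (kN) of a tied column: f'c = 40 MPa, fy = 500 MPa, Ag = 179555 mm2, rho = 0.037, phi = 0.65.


Ast = rho * Ag = 0.037 * 179555 = 6643.535 mm2
phi*Pn = 0.65 * 0.80 * (0.85 * 40 * (179555 - 6643.535) + 500 * 6643.535) / 1000
= 4784.39 kN

4784.39


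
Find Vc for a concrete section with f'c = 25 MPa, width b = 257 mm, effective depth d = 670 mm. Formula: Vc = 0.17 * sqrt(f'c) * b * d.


Vc = 0.17 * sqrt(25) * 257 * 670 / 1000
= 146.36 kN

146.36


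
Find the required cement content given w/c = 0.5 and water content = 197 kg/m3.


Cement = water / (w/c)
= 197 / 0.5
= 394.0 kg/m3

394.0


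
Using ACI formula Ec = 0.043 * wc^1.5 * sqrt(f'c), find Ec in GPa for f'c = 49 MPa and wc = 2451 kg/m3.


Ec = 0.043 * 2451^1.5 * sqrt(49) / 1000
= 36.52 GPa

36.52


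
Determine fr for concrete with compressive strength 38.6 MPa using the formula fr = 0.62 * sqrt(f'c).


fr = 0.62 * sqrt(38.6)
= 3.852 MPa

3.852


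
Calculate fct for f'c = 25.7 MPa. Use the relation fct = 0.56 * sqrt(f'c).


fct = 0.56 * sqrt(25.7)
= 0.56 * 5.07
= 2.839 MPa

2.839


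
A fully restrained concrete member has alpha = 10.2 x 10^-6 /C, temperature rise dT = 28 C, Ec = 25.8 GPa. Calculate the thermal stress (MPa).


sigma = alpha * dT * Ec
= 10.2e-6 * 28 * 25.8 * 1000
= 7.368 MPa

7.368


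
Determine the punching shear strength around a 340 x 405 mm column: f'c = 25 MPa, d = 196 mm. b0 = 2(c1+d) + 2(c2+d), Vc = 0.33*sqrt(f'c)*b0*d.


b0 = 2*(340 + 196) + 2*(405 + 196) = 2274 mm
Vc = 0.33 * sqrt(25) * 2274 * 196 / 1000
= 735.41 kN

735.41
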